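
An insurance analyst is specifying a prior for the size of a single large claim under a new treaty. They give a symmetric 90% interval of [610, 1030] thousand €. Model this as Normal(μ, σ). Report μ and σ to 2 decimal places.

A symmetric 90% interval runs μ ± z·σ with z = 1.645.
Half-width = 210, so σ = 210/1.645 = 127.67.
μ is the interval midpoint, 820.00.

μ = 820.00, σ = 127.67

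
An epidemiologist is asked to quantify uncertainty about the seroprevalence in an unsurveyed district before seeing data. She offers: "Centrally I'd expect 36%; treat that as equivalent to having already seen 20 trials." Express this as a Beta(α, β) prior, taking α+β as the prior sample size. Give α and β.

Under the effective-sample-size interpretation, Beta(α, β) has prior mean α/(α+β) and prior sample size α+β.
So α+β = 20 and α/(α+β) = 0.36, giving α = 0.36·20 = 7.2 and β = 20 − 7.2 = 12.8.

α = 7.2, β = 12.8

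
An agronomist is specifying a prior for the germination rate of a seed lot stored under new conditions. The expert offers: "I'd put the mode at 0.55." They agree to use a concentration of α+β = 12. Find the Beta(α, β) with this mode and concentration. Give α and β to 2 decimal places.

α = 6.50, β = 5.50

For α,β > 1 the Beta mode is (α−1)/(α+β−2). With α+β = 12, the mode is (α−1)/10.
Set (α−1)/10 = 0.55 → α = 1 + 0.55·10 = 6.50.
β = 12 − α = 5.50.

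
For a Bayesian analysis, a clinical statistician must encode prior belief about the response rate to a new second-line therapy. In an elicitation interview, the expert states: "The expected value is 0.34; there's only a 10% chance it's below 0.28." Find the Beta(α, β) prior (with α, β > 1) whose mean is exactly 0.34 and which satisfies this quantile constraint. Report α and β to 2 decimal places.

With mean 0.34 fixed, write α = 0.34s, β = 0.66s where s = α+β.
Need P(θ < 0.28) = 0.1 under Beta(0.34s, 0.66s). Normal approximation: (q−m)/√(m(1−m)/s) ≈ z_{0.1} = -1.28, so s ≈ 0.34·0.66·(-1.28)²/(0.28−0.34)² = 102.4.
At s = 102.4: P(θ<0.28) ≈ 0.097. Adjusting to match 0.1 gives s ≈ 99.57.
So α = 0.34·99.57 ≈ 33.85, β = 0.66·99.57 ≈ 65.72.

α ≈ 33.85, β ≈ 65.72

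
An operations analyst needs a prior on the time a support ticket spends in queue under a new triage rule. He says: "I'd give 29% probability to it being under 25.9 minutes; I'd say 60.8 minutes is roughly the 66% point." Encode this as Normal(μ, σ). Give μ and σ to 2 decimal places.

The p-quantile of Normal(μ,σ) is μ + z_p·σ, with z_{0.29} = -0.5534 and z_{0.66} = 0.4125.
Eliminate σ: μ = (z₂·x₁ − z₁·x₂)/(z₂ − z₁) = (0.4125·25.9 − (-0.5534)·60.8)/0.9658 = 45.90.
Then σ = (x₂ − x₁)/(z₂ − z₁) = (60.8 − 25.9)/0.9658 = 36.13.

μ = 45.90, σ = 36.13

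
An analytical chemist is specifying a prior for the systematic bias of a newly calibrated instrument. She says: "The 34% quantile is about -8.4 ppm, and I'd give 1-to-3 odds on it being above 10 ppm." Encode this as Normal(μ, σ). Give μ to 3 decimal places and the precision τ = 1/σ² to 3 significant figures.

The p-quantile of Normal(μ,σ) is μ + z_p·σ, with z_{0.34} = -0.4125 and z_{0.75} = 0.6745.
Eliminate σ: μ = (z₂·x₁ − z₁·x₂)/(z₂ − z₁) = (0.6745·-8.4 − (-0.4125)·10)/1.087 = -1.418.
Then σ = (x₂ − x₁)/(z₂ − z₁) = (10 − -8.4)/1.087 = 16.928.
Precision τ = 1/σ² = 1/16.93² = 0.00349.

μ = -1.418, τ = 0.00349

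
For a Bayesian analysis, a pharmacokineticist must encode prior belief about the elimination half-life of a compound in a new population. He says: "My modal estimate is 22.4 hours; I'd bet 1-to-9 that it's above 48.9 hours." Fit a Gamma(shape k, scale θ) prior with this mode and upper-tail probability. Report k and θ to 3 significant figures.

Gamma(k,θ) with k>1 has mode (k−1)θ, so θ = 22.4/(k−1).
Need P(X < 48.9) = 0.9 with θ tied to k this way. Start at k = 2, θ = 22.4: P(X<48.9) ≈ 0.641.
Too low — raise k to concentrate. Iterating converges to k ≈ 4.15.
Then θ = 22.4/(4.15−1) ≈ 7.1.

k ≈ 4.15, θ ≈ 7.1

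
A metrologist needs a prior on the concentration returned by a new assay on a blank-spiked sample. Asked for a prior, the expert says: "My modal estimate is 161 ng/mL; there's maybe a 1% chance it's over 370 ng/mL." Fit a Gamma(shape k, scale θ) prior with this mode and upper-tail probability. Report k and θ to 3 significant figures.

k ≈ 7.9, θ ≈ 23.3

Gamma(k,θ) with k>1 has mode (k−1)θ, so θ = 161/(k−1).
Need P(X < 370) = 0.99 with θ tied to k this way. Start at k = 2, θ = 161: P(X<370) ≈ 0.669.
Too low — raise k to concentrate. Iterating converges to k ≈ 7.9.
Then θ = 161/(7.9−1) ≈ 23.3.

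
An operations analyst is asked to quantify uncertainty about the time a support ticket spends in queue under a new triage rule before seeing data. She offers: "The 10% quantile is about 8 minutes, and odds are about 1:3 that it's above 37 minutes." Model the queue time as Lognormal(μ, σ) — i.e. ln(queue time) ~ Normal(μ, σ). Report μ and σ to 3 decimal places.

μ ≈ 3.083, σ ≈ 0.783

If T ~ Lognormal(μ,σ) then ln T ~ Normal(μ,σ), so the p-quantile of ln T is μ + z_p·σ.
ln(8) = 2.079 and ln(37) = 3.611; z_{0.1} = -1.282, z_{0.75} = 0.6745.
σ = (3.611 − 2.079)/(0.6745 − (-1.282)) = 0.783.
μ = 2.079 − (-1.282)·0.783 = 3.083.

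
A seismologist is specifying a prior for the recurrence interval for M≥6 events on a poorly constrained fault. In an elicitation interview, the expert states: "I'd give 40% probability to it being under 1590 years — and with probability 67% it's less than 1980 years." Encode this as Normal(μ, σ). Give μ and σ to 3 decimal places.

μ = 1732.523, σ = 562.559

The p-quantile of Normal(μ,σ) is μ + z_p·σ, with z_{0.4} = -0.2533 and z_{0.67} = 0.4399.
Eliminate σ: μ = (z₂·x₁ − z₁·x₂)/(z₂ − z₁) = (0.4399·1590 − (-0.2533)·1980)/0.6933 = 1732.523.
Then σ = (x₂ − x₁)/(z₂ − z₁) = (1980 − 1590)/0.6933 = 562.559.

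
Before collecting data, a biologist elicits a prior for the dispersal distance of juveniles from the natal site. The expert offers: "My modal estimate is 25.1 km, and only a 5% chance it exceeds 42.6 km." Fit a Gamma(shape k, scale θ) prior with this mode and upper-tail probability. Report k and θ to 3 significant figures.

k ≈ 11, θ ≈ 2.52

Gamma(k,θ) with k>1 has mode (k−1)θ, so θ = 25.1/(k−1).
Need P(X < 42.6) = 0.95 with θ tied to k this way. Start at k = 2, θ = 25.1: P(X<42.6) ≈ 0.506.
Too low — raise k to concentrate. Iterating converges to k ≈ 11.
Then θ = 25.1/(11−1) ≈ 2.52.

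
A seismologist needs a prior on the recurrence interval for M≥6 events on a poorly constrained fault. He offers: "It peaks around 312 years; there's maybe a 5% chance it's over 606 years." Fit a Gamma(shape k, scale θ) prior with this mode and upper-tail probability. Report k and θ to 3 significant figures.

k ≈ 7.3, θ ≈ 49.5

Gamma(k,θ) with k>1 has mode (k−1)θ, so θ = 312/(k−1).
Need P(X < 606) = 0.95 with θ tied to k this way. Start at k = 2, θ = 312: P(X<606) ≈ 0.578.
Too low — raise k to concentrate. Iterating converges to k ≈ 7.3.
Then θ = 312/(7.3−1) ≈ 49.5.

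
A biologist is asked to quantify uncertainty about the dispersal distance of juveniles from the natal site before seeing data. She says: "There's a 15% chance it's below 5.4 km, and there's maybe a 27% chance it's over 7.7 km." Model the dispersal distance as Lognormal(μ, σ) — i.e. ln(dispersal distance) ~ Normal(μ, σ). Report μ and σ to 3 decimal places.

μ ≈ 1.909, σ ≈ 0.215

If T ~ Lognormal(μ,σ) then ln T ~ Normal(μ,σ), so the p-quantile of ln T is μ + z_p·σ.
ln(5.4) = 1.686 and ln(7.7) = 2.041; z_{0.15} = -1.036, z_{0.73} = 0.6128.
σ = (2.041 − 1.686)/(0.6128 − (-1.036)) = 0.215.
μ = 1.686 − (-1.036)·0.215 = 1.909.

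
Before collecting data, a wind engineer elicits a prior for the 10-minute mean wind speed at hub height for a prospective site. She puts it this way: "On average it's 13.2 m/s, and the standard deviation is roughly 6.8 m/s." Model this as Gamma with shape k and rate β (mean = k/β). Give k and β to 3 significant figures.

k ≈ 3.77, β ≈ 0.285

For Gamma(k, rate β): mean = k/β, variance = k/β², so CV = 1/√k.
CV = SD/mean = 6.8/13.2 = 0.5152, hence k = 1/CV² = 3.77.
Then β = k/mean = 3.77/13.2 = 0.285.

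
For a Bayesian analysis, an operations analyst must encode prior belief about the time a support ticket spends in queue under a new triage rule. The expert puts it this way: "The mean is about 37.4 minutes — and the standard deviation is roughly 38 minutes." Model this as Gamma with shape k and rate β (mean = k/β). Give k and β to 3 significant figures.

For Gamma(k, rate β): mean = k/β, variance = k/β², so CV = 1/√k.
CV = SD/mean = 38/37.4 = 1.016, hence k = 1/CV² = 0.969.
Then β = k/mean = 0.969/37.4 = 0.0259.

k ≈ 0.969, β ≈ 0.0259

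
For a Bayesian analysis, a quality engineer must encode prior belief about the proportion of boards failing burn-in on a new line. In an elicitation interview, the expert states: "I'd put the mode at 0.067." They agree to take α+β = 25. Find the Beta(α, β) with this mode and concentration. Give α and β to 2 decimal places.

α = 2.54, β = 22.46

For α,β > 1 the Beta mode is (α−1)/(α+β−2). With α+β = 25, the mode is (α−1)/23.
Set (α−1)/23 = 0.067 → α = 1 + 0.067·23 = 2.54.
β = 25 − α = 22.46.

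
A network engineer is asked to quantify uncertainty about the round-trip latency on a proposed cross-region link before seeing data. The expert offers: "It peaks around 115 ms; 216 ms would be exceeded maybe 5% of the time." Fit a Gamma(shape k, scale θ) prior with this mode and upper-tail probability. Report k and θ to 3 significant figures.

Gamma(k,θ) with k>1 has mode (k−1)θ, so θ = 115/(k−1).
Need P(X < 216) = 0.95 with θ tied to k this way. Start at k = 2, θ = 115: P(X<216) ≈ 0.560.
Too low — raise k to concentrate. Iterating converges to k ≈ 8.
Then θ = 115/(8−1) ≈ 16.4.

k ≈ 8, θ ≈ 16.4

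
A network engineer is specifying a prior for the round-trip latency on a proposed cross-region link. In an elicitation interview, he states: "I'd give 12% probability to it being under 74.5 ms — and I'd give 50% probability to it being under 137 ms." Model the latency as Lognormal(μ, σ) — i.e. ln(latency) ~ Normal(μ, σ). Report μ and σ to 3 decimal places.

μ ≈ 4.920, σ ≈ 0.518

If T ~ Lognormal(μ,σ) then ln T ~ Normal(μ,σ), so the p-quantile of ln T is μ + z_p·σ.
ln(74.5) = 4.311 and ln(137) = 4.92; z_{0.12} = -1.175, z_{0.5} = 0.
σ = (4.92 − 4.311)/(0 − (-1.175)) = 0.518.
μ = 4.311 − (-1.175)·0.518 = 4.920.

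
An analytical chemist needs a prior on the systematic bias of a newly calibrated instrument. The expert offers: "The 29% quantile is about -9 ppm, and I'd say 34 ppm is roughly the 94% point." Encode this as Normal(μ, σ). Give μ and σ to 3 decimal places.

The p-quantile of Normal(μ,σ) is μ + z_p·σ, with z_{0.29} = -0.5534 and z_{0.94} = 1.555.
Eliminate σ: μ = (z₂·x₁ − z₁·x₂)/(z₂ − z₁) = (1.555·-9 − (-0.5534)·34)/2.108 = 2.287.
Then σ = (x₂ − x₁)/(z₂ − z₁) = (34 − -9)/2.108 = 20.397.

μ = 2.287, σ = 20.397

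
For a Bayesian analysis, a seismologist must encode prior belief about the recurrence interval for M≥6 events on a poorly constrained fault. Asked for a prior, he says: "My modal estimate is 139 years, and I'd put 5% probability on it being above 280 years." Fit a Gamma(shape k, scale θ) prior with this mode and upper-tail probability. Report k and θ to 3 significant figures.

k ≈ 6.65, θ ≈ 24.6

Gamma(k,θ) with k>1 has mode (k−1)θ, so θ = 139/(k−1).
Need P(X < 280) = 0.95 with θ tied to k this way. Start at k = 2, θ = 139: P(X<280) ≈ 0.598.
Too low — raise k to concentrate. Iterating converges to k ≈ 6.65.
Then θ = 139/(6.65−1) ≈ 24.6.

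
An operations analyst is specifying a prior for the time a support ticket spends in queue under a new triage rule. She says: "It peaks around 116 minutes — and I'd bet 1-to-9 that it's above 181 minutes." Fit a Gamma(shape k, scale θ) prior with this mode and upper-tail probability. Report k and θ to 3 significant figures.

k ≈ 10.5, θ ≈ 12.3

Gamma(k,θ) with k>1 has mode (k−1)θ, so θ = 116/(k−1).
Need P(X < 181) = 0.9 with θ tied to k this way. Start at k = 2, θ = 116: P(X<181) ≈ 0.462.
Too low — raise k to concentrate. Iterating converges to k ≈ 10.5.
Then θ = 116/(10.5−1) ≈ 12.3.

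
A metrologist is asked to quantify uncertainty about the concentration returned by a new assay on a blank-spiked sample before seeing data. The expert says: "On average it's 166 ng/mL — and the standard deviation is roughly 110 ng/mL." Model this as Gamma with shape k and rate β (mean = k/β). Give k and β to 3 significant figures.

k ≈ 2.28, β ≈ 0.0137

For Gamma(k, rate β): mean = k/β, variance = k/β², so CV = 1/√k.
CV = SD/mean = 110/166 = 0.6627, hence k = 1/CV² = 2.28.
Then β = k/mean = 2.28/166 = 0.0137.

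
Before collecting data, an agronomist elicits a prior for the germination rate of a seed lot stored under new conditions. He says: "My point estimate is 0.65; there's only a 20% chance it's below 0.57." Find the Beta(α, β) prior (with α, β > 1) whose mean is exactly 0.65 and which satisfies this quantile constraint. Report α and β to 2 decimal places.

With mean 0.65 fixed, write α = 0.65s, β = 0.35s where s = α+β.
Need P(θ < 0.57) = 0.2 under Beta(0.65s, 0.35s). Normal approximation: (q−m)/√(m(1−m)/s) ≈ z_{0.2} = -0.842, so s ≈ 0.65·0.35·(-0.842)²/(0.57−0.65)² = 25.2.
At s = 25.2: P(θ<0.57) ≈ 0.197. Adjusting to match 0.2 gives s ≈ 24.48.
So α = 0.65·24.48 ≈ 15.91, β = 0.35·24.48 ≈ 8.57.

α ≈ 15.91, β ≈ 8.57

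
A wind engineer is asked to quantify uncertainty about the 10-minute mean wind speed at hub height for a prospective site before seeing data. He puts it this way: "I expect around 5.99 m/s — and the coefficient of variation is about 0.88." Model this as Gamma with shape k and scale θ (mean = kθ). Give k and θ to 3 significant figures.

For Gamma(k, scale θ): mean = kθ, variance = kθ², so CV = 1/√k.
CV = 0.88, hence k = 1/CV² = 1.29.
Then θ = mean/k = 5.99/1.29 = 4.64.

k ≈ 1.29, θ ≈ 4.64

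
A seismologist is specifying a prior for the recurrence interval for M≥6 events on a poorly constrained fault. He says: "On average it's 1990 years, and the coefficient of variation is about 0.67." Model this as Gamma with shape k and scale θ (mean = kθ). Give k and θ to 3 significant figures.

For Gamma(k, scale θ): mean = kθ, variance = kθ², so CV = 1/√k.
CV = 0.67, hence k = 1/CV² = 2.23.
Then θ = mean/k = 1990/2.23 = 893.

k ≈ 2.23, θ ≈ 893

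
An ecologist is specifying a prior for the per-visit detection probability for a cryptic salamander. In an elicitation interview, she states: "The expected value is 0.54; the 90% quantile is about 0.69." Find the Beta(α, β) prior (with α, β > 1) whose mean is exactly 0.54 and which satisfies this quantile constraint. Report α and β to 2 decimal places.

α ≈ 9.46, β ≈ 8.06

With mean 0.54 fixed, write α = 0.54s, β = 0.46s where s = α+β.
Need P(θ < 0.69) = 0.9 under Beta(0.54s, 0.46s). Normal approximation: (q−m)/√(m(1−m)/s) ≈ z_{0.9} = 1.28, so s ≈ 0.54·0.46·(1.28)²/(0.69−0.54)² = 18.1.
At s = 18.1: P(θ<0.69) ≈ 0.904. Adjusting to match 0.9 gives s ≈ 17.52.
So α = 0.54·17.52 ≈ 9.46, β = 0.46·17.52 ≈ 8.06.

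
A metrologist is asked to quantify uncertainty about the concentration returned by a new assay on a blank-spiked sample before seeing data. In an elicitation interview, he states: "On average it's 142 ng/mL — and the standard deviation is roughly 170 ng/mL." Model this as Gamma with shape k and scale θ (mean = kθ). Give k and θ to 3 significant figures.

For Gamma(k, scale θ): mean = kθ, variance = kθ², so CV = 1/√k.
CV = SD/mean = 170/142 = 1.197, hence k = 1/CV² = 0.698.
Then θ = mean/k = 142/0.698 = 204.

k ≈ 0.698, θ ≈ 204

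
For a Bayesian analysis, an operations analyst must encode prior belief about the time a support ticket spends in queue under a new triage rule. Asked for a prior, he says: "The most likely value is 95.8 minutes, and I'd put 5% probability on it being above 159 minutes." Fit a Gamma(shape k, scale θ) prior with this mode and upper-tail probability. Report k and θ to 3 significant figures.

Gamma(k,θ) with k>1 has mode (k−1)θ, so θ = 95.8/(k−1).
Need P(X < 159) = 0.95 with θ tied to k this way. Start at k = 2, θ = 95.8: P(X<159) ≈ 0.494.
Too low — raise k to concentrate. Iterating converges to k ≈ 11.9.
Then θ = 95.8/(11.9−1) ≈ 8.8.

k ≈ 11.9, θ ≈ 8.8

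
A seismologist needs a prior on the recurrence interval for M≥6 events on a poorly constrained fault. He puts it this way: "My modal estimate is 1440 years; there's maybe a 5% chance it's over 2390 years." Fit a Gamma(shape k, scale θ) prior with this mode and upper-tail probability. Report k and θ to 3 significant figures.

Gamma(k,θ) with k>1 has mode (k−1)θ, so θ = 1440/(k−1).
Need P(X < 2390) = 0.95 with θ tied to k this way. Start at k = 2, θ = 1440: P(X<2390) ≈ 0.494.
Too low — raise k to concentrate. Iterating converges to k ≈ 11.9.
Then θ = 1440/(11.9−1) ≈ 132.

k ≈ 11.9, θ ≈ 132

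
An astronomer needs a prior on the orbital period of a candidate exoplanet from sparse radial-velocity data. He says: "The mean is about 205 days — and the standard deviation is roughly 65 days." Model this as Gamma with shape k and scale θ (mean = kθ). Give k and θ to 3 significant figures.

k ≈ 9.95, θ ≈ 20.6

For Gamma(k, scale θ): mean = kθ, variance = kθ², so CV = 1/√k.
CV = SD/mean = 65/205 = 0.3171, hence k = 1/CV² = 9.95.
Then θ = mean/k = 205/9.95 = 20.6.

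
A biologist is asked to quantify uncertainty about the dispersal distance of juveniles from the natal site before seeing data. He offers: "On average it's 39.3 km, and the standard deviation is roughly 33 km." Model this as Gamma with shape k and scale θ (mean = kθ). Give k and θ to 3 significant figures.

k ≈ 1.42, θ ≈ 27.7

For Gamma(k, scale θ): mean = kθ, variance = kθ², so CV = 1/√k.
CV = SD/mean = 33/39.3 = 0.8397, hence k = 1/CV² = 1.42.
Then θ = mean/k = 39.3/1.42 = 27.7.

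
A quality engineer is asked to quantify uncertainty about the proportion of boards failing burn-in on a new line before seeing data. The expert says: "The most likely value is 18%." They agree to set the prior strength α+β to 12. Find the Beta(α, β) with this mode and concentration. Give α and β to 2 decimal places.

For α,β > 1 the Beta mode is (α−1)/(α+β−2). With α+β = 12, the mode is (α−1)/10.
Set (α−1)/10 = 0.18 → α = 1 + 0.18·10 = 2.80.
β = 12 − α = 9.20.

α = 2.80, β = 9.20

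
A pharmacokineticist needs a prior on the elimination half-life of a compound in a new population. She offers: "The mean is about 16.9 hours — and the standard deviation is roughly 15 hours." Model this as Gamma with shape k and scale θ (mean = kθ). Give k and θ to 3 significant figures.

k ≈ 1.27, θ ≈ 13.3

For Gamma(k, scale θ): mean = kθ, variance = kθ², so CV = 1/√k.
CV = SD/mean = 15/16.9 = 0.8876, hence k = 1/CV² = 1.27.
Then θ = mean/k = 16.9/1.27 = 13.3.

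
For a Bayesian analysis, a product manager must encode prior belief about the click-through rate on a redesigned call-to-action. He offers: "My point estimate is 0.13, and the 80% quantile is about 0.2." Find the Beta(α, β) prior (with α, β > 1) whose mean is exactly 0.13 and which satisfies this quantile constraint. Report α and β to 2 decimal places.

With mean 0.13 fixed, write α = 0.13s, β = 0.87s where s = α+β.
Need P(θ < 0.2) = 0.8 under Beta(0.13s, 0.87s). Normal approximation: (q−m)/√(m(1−m)/s) ≈ z_{0.8} = 0.842, so s ≈ 0.13·0.87·(0.842)²/(0.2−0.13)² = 16.3.
At s = 16.3: P(θ<0.2) ≈ 0.819. Adjusting to match 0.8 gives s ≈ 12.44.
So α = 0.13·12.44 ≈ 1.62, β = 0.87·12.44 ≈ 10.82.

α ≈ 1.62, β ≈ 10.82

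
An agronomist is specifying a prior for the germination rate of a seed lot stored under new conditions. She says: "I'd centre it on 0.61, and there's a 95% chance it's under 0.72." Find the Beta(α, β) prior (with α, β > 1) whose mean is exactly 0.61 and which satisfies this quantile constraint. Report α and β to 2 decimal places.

α ≈ 30.44, β ≈ 19.46

With mean 0.61 fixed, write α = 0.61s, β = 0.39s where s = α+β.
Need P(θ < 0.72) = 0.95 under Beta(0.61s, 0.39s). Normal approximation: (q−m)/√(m(1−m)/s) ≈ z_{0.95} = 1.64, so s ≈ 0.61·0.39·(1.64)²/(0.72−0.61)² = 53.2.
At s = 53.2: P(θ<0.72) ≈ 0.955. Adjusting to match 0.95 gives s ≈ 49.91.
So α = 0.61·49.91 ≈ 30.44, β = 0.39·49.91 ≈ 19.46.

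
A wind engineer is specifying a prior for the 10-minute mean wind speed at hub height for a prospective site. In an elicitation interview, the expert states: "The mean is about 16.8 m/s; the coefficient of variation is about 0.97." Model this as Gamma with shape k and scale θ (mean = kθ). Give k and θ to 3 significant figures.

k ≈ 1.06, θ ≈ 15.8

For Gamma(k, scale θ): mean = kθ, variance = kθ², so CV = 1/√k.
CV = 0.97, hence k = 1/CV² = 1.06.
Then θ = mean/k = 16.8/1.06 = 15.8.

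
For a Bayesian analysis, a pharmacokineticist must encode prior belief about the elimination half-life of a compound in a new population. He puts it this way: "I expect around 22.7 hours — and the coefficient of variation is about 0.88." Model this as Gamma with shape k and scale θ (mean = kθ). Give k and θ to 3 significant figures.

For Gamma(k, scale θ): mean = kθ, variance = kθ², so CV = 1/√k.
CV = 0.88, hence k = 1/CV² = 1.29.
Then θ = mean/k = 22.7/1.29 = 17.6.

k ≈ 1.29, θ ≈ 17.6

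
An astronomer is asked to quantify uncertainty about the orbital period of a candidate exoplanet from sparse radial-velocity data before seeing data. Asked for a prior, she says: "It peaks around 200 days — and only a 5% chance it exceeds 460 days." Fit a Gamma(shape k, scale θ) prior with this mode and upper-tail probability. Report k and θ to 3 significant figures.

k ≈ 4.95, θ ≈ 50.6

Gamma(k,θ) with k>1 has mode (k−1)θ, so θ = 200/(k−1).
Need P(X < 460) = 0.95 with θ tied to k this way. Start at k = 2, θ = 200: P(X<460) ≈ 0.669.
Too low — raise k to concentrate. Iterating converges to k ≈ 4.95.
Then θ = 200/(4.95−1) ≈ 50.6.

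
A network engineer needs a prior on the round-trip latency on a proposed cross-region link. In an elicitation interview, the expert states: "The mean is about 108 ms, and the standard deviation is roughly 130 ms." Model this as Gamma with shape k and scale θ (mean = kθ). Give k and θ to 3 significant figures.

For Gamma(k, scale θ): mean = kθ, variance = kθ², so CV = 1/√k.
CV = SD/mean = 130/108 = 1.204, hence k = 1/CV² = 0.69.
Then θ = mean/k = 108/0.69 = 156.

k ≈ 0.69, θ ≈ 156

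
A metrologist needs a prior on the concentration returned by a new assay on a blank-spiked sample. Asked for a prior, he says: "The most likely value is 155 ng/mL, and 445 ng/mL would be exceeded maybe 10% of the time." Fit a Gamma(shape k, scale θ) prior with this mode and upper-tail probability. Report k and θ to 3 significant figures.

k ≈ 2.71, θ ≈ 90.4

Gamma(k,θ) with k>1 has mode (k−1)θ, so θ = 155/(k−1).
Need P(X < 445) = 0.9 with θ tied to k this way. Start at k = 2, θ = 155: P(X<445) ≈ 0.781.
Too low — raise k to concentrate. Iterating converges to k ≈ 2.71.
Then θ = 155/(2.71−1) ≈ 90.4.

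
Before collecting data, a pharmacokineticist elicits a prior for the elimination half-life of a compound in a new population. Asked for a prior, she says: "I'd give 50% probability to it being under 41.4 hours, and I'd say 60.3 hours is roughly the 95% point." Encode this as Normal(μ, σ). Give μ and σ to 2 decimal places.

For Normal(μ,σ), the p-quantile is μ + z_p·σ. Here z_{0.5} = 0, z_{0.95} = 1.645.
So 41.4 = μ + 0σ and 60.3 = μ + 1.645σ.
Subtracting: σ = (60.3 − 41.4)/(1.645 − (0)) = 11.49.
Then μ = 41.4 − (0)·11.49 = 41.40.

μ = 41.40, σ = 11.49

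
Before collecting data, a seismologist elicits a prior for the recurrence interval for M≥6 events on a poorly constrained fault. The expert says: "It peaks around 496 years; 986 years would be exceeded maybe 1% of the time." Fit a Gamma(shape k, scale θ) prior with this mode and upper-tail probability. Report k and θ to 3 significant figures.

Gamma(k,θ) with k>1 has mode (k−1)θ, so θ = 496/(k−1).
Need P(X < 986) = 0.99 with θ tied to k this way. Start at k = 2, θ = 496: P(X<986) ≈ 0.591.
Too low — raise k to concentrate. Iterating converges to k ≈ 11.4.
Then θ = 496/(11.4−1) ≈ 47.6.

k ≈ 11.4, θ ≈ 47.6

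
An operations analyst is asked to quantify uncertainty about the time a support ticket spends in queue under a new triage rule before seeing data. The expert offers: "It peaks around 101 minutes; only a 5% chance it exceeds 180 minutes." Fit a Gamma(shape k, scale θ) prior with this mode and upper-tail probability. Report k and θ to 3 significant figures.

k ≈ 9.35, θ ≈ 12.1

Gamma(k,θ) with k>1 has mode (k−1)θ, so θ = 101/(k−1).
Need P(X < 180) = 0.95 with θ tied to k this way. Start at k = 2, θ = 101: P(X<180) ≈ 0.532.
Too low — raise k to concentrate. Iterating converges to k ≈ 9.35.
Then θ = 101/(9.35−1) ≈ 12.1.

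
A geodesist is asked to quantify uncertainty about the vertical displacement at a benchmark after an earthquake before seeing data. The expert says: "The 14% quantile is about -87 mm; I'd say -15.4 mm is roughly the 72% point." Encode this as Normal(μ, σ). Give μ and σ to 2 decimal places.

For Normal(μ,σ), the p-quantile is μ + z_p·σ. Here z_{0.14} = -1.08, z_{0.72} = 0.5828.
So -87 = μ − 1.08σ and -15.4 = μ + 0.5828σ.
Subtracting: σ = (-15.4 − -87)/(0.5828 − (-1.08)) = 43.05.
Then μ = -87 − (-1.08)·43.05 = -40.49.

μ = -40.49, σ = 43.05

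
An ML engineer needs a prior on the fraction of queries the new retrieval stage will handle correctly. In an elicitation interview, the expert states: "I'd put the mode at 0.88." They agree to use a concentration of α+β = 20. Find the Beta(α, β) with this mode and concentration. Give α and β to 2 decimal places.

For α,β > 1 the Beta mode is (α−1)/(α+β−2). With α+β = 20, the mode is (α−1)/18.
Set (α−1)/18 = 0.88 → α = 1 + 0.88·18 = 16.84.
β = 20 − α = 3.16.

α = 16.84, β = 3.16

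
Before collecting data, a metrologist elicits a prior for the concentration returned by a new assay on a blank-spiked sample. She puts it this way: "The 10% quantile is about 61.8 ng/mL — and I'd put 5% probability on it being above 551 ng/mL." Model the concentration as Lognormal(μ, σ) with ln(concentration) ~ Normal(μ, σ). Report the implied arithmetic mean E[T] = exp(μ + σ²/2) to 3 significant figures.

If T ~ Lognormal(μ,σ) then ln T ~ Normal(μ,σ), so the p-quantile of ln T is μ + z_p·σ.
ln(61.8) = 4.124 and ln(551) = 6.312; z_{0.1} = -1.282, z_{0.95} = 1.645.
σ = (6.312 − 4.124)/(1.645 − (-1.282)) = 0.748.
μ = 4.124 − (-1.282)·0.748 = 5.082.
E[T] = exp(μ + σ²/2) = exp(5.082 + 0.2795) = 213 ng/mL.

E[T] ≈ 213 ng/mL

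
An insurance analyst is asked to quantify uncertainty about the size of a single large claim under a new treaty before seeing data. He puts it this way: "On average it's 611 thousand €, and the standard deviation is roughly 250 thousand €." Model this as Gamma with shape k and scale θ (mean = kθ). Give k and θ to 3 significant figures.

For Gamma(k, scale θ): mean = kθ, variance = kθ², so CV = 1/√k.
CV = SD/mean = 250/611 = 0.4092, hence k = 1/CV² = 5.97.
Then θ = mean/k = 611/5.97 = 102.

k ≈ 5.97, θ ≈ 102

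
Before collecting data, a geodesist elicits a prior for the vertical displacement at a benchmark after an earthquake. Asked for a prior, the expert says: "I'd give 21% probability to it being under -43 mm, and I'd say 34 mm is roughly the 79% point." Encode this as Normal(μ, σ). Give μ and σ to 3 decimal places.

The p-quantile of Normal(μ,σ) is μ + z_p·σ, with z_{0.21} = -0.8064 and z_{0.79} = 0.8064.
Eliminate σ: μ = (z₂·x₁ − z₁·x₂)/(z₂ − z₁) = (0.8064·-43 − (-0.8064)·34)/1.613 = -4.500.
Then σ = (x₂ − x₁)/(z₂ − z₁) = (34 − -43)/1.613 = 47.742.

μ = -4.500, σ = 47.742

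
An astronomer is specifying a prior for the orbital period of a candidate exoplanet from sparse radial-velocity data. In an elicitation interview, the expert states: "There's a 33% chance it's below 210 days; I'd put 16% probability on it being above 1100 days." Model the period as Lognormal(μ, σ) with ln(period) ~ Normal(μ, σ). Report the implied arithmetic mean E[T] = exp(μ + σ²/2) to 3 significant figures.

If T ~ Lognormal(μ,σ) then ln T ~ Normal(μ,σ), so the p-quantile of ln T is μ + z_p·σ.
ln(210) = 5.347 and ln(1100) = 7.003; z_{0.33} = -0.4399, z_{0.84} = 0.9945.
σ = (7.003 − 5.347)/(0.9945 − (-0.4399)) = 1.154.
μ = 5.347 − (-0.4399)·1.154 = 5.855.
E[T] = exp(μ + σ²/2) = exp(5.855 + 0.6664) = 680 days.

E[T] ≈ 680 days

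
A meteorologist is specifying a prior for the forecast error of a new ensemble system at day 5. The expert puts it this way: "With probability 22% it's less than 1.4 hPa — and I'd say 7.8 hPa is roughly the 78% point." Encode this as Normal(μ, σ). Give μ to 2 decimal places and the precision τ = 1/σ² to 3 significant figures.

μ = 4.60, τ = 0.0582

The p-quantile of Normal(μ,σ) is μ + z_p·σ, with z_{0.22} = -0.7722 and z_{0.78} = 0.7722.
Eliminate σ: μ = (z₂·x₁ − z₁·x₂)/(z₂ − z₁) = (0.7722·1.4 − (-0.7722)·7.8)/1.544 = 4.60.
Then σ = (x₂ − x₁)/(z₂ − z₁) = (7.8 − 1.4)/1.544 = 4.14.
Precision τ = 1/σ² = 1/4.144² = 0.0582.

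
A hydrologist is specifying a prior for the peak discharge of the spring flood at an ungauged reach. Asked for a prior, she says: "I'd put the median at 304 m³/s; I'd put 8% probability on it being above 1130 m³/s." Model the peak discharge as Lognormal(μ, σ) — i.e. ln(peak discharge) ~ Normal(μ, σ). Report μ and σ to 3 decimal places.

If T ~ Lognormal(μ,σ) then ln T ~ Normal(μ,σ), so the p-quantile of ln T is μ + z_p·σ.
ln(304) = 5.717 and ln(1130) = 7.03; z_{0.5} = 0, z_{0.92} = 1.405.
σ = (7.03 − 5.717)/(1.405 − (0)) = 0.934.
μ = 5.717 − (0)·0.934 = 5.717.

μ ≈ 5.717, σ ≈ 0.934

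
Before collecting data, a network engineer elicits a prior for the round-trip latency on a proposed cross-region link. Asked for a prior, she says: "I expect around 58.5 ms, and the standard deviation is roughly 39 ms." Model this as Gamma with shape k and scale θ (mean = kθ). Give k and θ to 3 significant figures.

k ≈ 2.25, θ ≈ 26

For Gamma(k, scale θ): mean = kθ, variance = kθ², so CV = 1/√k.
CV = SD/mean = 39/58.5 = 0.6667, hence k = 1/CV² = 2.25.
Then θ = mean/k = 58.5/2.25 = 26.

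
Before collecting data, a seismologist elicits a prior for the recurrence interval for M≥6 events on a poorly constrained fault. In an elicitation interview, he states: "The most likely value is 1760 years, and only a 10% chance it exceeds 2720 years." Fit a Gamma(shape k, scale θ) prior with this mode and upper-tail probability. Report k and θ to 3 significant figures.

Gamma(k,θ) with k>1 has mode (k−1)θ, so θ = 1760/(k−1).
Need P(X < 2720) = 0.9 with θ tied to k this way. Start at k = 2, θ = 1760: P(X<2720) ≈ 0.457.
Too low — raise k to concentrate. Iterating converges to k ≈ 10.9.
Then θ = 1760/(10.9−1) ≈ 178.

k ≈ 10.9, θ ≈ 178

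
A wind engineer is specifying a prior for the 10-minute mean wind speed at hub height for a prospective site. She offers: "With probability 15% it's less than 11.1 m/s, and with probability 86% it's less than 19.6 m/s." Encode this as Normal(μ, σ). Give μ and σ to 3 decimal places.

For Normal(μ,σ), the p-quantile is μ + z_p·σ. Here z_{0.15} = -1.036, z_{0.86} = 1.08.
So 11.1 = μ − 1.036σ and 19.6 = μ + 1.08σ.
Subtracting: σ = (19.6 − 11.1)/(1.08 − (-1.036)) = 4.016.
Then μ = 11.1 − (-1.036)·4.016 = 15.262.

μ = 15.262, σ = 4.016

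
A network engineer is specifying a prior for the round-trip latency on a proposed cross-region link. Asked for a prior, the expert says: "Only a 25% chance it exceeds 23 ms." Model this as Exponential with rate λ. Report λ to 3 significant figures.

λ ≈ 0.0603

P(T > 23.0) = e^(−λ·23.0) = 0.25, so λ = −ln(0.25)/23.0 = 0.0603.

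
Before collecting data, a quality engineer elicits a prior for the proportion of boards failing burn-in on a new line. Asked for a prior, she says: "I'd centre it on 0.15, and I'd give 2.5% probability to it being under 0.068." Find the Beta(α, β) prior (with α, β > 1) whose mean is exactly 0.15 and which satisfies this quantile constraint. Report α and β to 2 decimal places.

With mean 0.15 fixed, write α = 0.15s, β = 0.85s where s = α+β.
Need P(θ < 0.068) = 0.025 under Beta(0.15s, 0.85s). Normal approximation: (q−m)/√(m(1−m)/s) ≈ z_{0.025} = -1.96, so s ≈ 0.15·0.85·(-1.96)²/(0.068−0.15)² = 72.8.
At s = 72.8: P(θ<0.068) ≈ 0.010. Adjusting to match 0.025 gives s ≈ 52.71.
So α = 0.15·52.71 ≈ 7.91, β = 0.85·52.71 ≈ 44.81.

α ≈ 7.91, β ≈ 44.81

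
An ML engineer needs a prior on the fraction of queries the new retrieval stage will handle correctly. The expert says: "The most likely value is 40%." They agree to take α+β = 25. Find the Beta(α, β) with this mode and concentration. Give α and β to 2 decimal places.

For α,β > 1 the Beta mode is (α−1)/(α+β−2). With α+β = 25, the mode is (α−1)/23.
Set (α−1)/23 = 0.4 → α = 1 + 0.4·23 = 10.20.
β = 25 − α = 14.80.

α = 10.20, β = 14.80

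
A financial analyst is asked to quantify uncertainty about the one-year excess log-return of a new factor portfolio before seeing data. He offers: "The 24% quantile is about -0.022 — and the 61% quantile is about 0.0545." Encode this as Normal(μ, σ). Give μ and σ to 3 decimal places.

μ = 0.033, σ = 0.078

For Normal(μ,σ), the p-quantile is μ + z_p·σ. Here z_{0.24} = -0.7063, z_{0.61} = 0.2793.
So -0.022 = μ − 0.7063σ and 0.0545 = μ + 0.2793σ.
Subtracting: σ = (0.0545 − -0.022)/(0.2793 − (-0.7063)) = 0.078.
Then μ = -0.022 − (-0.7063)·0.078 = 0.033.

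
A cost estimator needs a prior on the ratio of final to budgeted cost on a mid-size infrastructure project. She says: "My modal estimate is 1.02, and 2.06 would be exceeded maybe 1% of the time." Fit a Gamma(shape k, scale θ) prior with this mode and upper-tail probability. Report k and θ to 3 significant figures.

k ≈ 10.9, θ ≈ 0.103

Gamma(k,θ) with k>1 has mode (k−1)θ, so θ = 1.02/(k−1).
Need P(X < 2.06) = 0.99 with θ tied to k this way. Start at k = 2, θ = 1.02: P(X<2.06) ≈ 0.599.
Too low — raise k to concentrate. Iterating converges to k ≈ 10.9.
Then θ = 1.02/(10.9−1) ≈ 0.103.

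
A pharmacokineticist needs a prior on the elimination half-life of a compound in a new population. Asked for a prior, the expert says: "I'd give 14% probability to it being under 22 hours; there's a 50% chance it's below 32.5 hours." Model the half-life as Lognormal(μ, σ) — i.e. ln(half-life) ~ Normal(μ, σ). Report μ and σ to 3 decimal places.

If T ~ Lognormal(μ,σ) then ln T ~ Normal(μ,σ), so the p-quantile of ln T is μ + z_p·σ.
ln(22) = 3.091 and ln(32.5) = 3.481; z_{0.14} = -1.08, z_{0.5} = 0.
σ = (3.481 − 3.091)/(0 − (-1.08)) = 0.361.
μ = 3.091 − (-1.08)·0.361 = 3.481.

μ ≈ 3.481, σ ≈ 0.361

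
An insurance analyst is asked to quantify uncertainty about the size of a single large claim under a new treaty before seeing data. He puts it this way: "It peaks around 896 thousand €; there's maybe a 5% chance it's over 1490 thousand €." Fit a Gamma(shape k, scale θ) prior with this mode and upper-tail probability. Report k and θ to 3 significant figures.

Gamma(k,θ) with k>1 has mode (k−1)θ, so θ = 896/(k−1).
Need P(X < 1490) = 0.95 with θ tied to k this way. Start at k = 2, θ = 896: P(X<1490) ≈ 0.495.
Too low — raise k to concentrate. Iterating converges to k ≈ 11.8.
Then θ = 896/(11.8−1) ≈ 83.

k ≈ 11.8, θ ≈ 83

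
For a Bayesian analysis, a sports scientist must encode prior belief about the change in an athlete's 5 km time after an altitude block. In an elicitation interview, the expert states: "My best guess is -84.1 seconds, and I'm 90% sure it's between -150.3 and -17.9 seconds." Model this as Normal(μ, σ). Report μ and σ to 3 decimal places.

A symmetric 90% interval runs μ ± z·σ with z = 1.645.
Half-width = 66.2, so σ = 66.2/1.645 = 40.247.
μ is the stated best guess, -84.100.

μ = -84.100, σ = 40.247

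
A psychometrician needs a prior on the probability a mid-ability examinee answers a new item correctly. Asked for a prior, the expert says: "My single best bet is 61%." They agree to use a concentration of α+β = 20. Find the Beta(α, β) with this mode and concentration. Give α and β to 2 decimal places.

α = 11.98, β = 8.02

For α,β > 1 the Beta mode is (α−1)/(α+β−2). With α+β = 20, the mode is (α−1)/18.
Set (α−1)/18 = 0.61 → α = 1 + 0.61·18 = 11.98.
β = 20 − α = 8.02.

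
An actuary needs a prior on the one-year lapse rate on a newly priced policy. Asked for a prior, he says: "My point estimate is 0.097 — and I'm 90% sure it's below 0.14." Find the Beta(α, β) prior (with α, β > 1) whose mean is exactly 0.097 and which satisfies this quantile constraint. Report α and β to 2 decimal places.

With mean 0.097 fixed, write α = 0.097s, β = 0.903s where s = α+β.
Need P(θ < 0.14) = 0.9 under Beta(0.097s, 0.903s). Normal approximation: (q−m)/√(m(1−m)/s) ≈ z_{0.9} = 1.28, so s ≈ 0.097·0.903·(1.28)²/(0.14−0.097)² = 77.8.
At s = 77.8: P(θ<0.14) ≈ 0.893. Adjusting to match 0.9 gives s ≈ 83.40.
So α = 0.097·83.40 ≈ 8.09, β = 0.903·83.40 ≈ 75.31.

α ≈ 8.09, β ≈ 75.31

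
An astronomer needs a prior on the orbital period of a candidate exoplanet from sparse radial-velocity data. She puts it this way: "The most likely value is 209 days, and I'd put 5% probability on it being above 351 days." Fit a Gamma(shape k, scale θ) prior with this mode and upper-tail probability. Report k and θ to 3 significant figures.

Gamma(k,θ) with k>1 has mode (k−1)θ, so θ = 209/(k−1).
Need P(X < 351) = 0.95 with θ tied to k this way. Start at k = 2, θ = 209: P(X<351) ≈ 0.500.
Too low — raise k to concentrate. Iterating converges to k ≈ 11.4.
Then θ = 209/(11.4−1) ≈ 20.1.

k ≈ 11.4, θ ≈ 20.1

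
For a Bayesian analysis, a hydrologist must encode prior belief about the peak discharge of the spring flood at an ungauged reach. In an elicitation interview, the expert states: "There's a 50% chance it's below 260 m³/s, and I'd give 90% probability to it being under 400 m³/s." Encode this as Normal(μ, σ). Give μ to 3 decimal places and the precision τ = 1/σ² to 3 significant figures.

The p-quantile of Normal(μ,σ) is μ + z_p·σ, with z_{0.5} = 0 and z_{0.9} = 1.282.
Eliminate σ: μ = (z₂·x₁ − z₁·x₂)/(z₂ − z₁) = (1.282·260 − (0)·400)/1.282 = 260.000.
Then σ = (x₂ − x₁)/(z₂ − z₁) = (400 − 260)/1.282 = 109.243.
Precision τ = 1/σ² = 1/109.2² = 8.38e-05.

μ = 260.000, τ = 8.38e-05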